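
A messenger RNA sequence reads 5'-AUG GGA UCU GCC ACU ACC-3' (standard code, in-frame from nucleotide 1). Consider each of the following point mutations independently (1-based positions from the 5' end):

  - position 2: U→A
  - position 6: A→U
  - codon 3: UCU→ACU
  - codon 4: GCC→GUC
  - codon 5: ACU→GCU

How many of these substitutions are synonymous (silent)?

1

Codon 1: AUG (Met) → AAG (Lys) — missense.
Codon 2: GGA (Gly) → GGU (Gly) — synonymous.
Codon 3: UCU (Ser) → ACU (Thr) — missense.
Codon 4: GCC (Ala) → GUC (Val) — missense.
Codon 5: ACU (Thr) → GCU (Ala) — missense.
Synonymous: 1 of 5.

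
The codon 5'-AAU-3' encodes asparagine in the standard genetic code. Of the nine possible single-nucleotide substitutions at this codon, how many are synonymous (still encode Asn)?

Position 1: none → 0 synonymous.
Position 2: none → 0 synonymous.
Position 3: AAC → 1 synonymous.
Total: 0 + 0 + 1 = 1.

1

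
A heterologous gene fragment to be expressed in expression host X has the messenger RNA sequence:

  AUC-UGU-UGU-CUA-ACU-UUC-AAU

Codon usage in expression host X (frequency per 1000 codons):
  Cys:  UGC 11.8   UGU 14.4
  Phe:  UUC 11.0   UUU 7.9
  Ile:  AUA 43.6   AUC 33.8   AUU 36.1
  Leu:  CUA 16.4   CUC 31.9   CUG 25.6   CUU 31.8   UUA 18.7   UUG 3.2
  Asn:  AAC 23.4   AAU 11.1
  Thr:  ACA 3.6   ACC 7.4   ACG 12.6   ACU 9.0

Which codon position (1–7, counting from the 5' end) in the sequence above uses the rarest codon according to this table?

Codon 1 AUC (Ile): 33.8 per 1000.
Codon 2 UGU (Cys): 14.4 per 1000.
Codon 3 UGU (Cys): 14.4 per 1000.
Codon 4 CUA (Leu): 16.4 per 1000.
Codon 5 ACU (Thr): 9.0 per 1000.
Codon 6 UUC (Phe): 11.0 per 1000.
Codon 7 AAU (Asn): 11.1 per 1000.
Lowest frequency is 9.0 at codon 5.

5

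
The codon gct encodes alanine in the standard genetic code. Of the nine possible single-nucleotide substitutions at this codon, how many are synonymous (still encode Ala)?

Position 1: none → 0 synonymous.
Position 2: none → 0 synonymous.
Position 3: GCC, GCA, GCG → 3 synonymous.
Total: 0 + 0 + 3 = 3.

3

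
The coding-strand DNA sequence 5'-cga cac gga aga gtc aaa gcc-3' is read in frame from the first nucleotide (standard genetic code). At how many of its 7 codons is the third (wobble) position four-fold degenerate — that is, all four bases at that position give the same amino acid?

4

Codon 1 CGA (Arg): third position 4-fold.
Codon 2 CAC (His): third position 2-fold.
Codon 3 GGA (Gly): third position 4-fold.
Codon 4 AGA (Arg): third position 2-fold.
Codon 5 GTC (Val): third position 4-fold.
Codon 6 AAA (Lys): third position 2-fold.
Codon 7 GCC (Ala): third position 4-fold.
Four-fold degenerate third positions: 4.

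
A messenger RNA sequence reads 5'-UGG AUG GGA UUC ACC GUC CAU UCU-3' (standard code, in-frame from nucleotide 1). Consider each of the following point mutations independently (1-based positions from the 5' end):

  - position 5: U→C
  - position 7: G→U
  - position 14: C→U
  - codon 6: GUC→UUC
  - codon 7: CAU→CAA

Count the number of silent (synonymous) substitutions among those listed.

Codon 2: AUG (Met) → ACG (Thr) — missense.
Codon 3: GGA (Gly) → UGA (Stop) — nonsense.
Codon 5: ACC (Thr) → AUC (Ile) — missense.
Codon 6: GUC (Val) → UUC (Phe) — missense.
Codon 7: CAU (His) → CAA (Gln) — missense.
Synonymous: 0 of 5.

0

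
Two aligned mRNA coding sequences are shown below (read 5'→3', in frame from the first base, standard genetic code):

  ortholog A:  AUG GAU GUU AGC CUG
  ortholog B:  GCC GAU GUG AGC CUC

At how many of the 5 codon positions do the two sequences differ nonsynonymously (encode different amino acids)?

1

Codon 1: AUG Met / GCC Ala — nonsynonymous.
Codon 2: GAU Asp / GAU Asp — identical.
Codon 3: GUU Val / GUG Val — synonymous.
Codon 4: AGC Ser / AGC Ser — identical.
Codon 5: CUG Leu / CUC Leu — synonymous.
Nonsynonymous differences: 1.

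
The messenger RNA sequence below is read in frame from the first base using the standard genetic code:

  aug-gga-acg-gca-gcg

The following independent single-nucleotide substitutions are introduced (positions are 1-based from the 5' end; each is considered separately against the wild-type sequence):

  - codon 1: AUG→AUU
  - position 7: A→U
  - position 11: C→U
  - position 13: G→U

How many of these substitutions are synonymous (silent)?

Codon 1: AUG (Met) → AUU (Ile) — missense.
Codon 3: ACG (Thr) → UCG (Ser) — missense.
Codon 4: GCA (Ala) → GUA (Val) — missense.
Codon 5: GCG (Ala) → UCG (Ser) — missense.
Synonymous: 0 of 4.

0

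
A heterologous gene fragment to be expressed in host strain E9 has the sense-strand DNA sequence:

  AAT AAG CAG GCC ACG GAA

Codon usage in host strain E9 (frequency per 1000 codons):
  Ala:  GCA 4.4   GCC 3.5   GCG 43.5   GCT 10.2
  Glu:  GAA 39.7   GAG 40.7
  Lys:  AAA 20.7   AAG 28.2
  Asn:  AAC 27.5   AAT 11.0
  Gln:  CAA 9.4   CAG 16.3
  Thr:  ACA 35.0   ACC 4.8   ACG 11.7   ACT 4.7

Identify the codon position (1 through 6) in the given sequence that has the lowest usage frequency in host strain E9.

4

Codon 1 AAT (Asn): 11.0 per 1000.
Codon 2 AAG (Lys): 28.2 per 1000.
Codon 3 CAG (Gln): 16.3 per 1000.
Codon 4 GCC (Ala): 3.5 per 1000.
Codon 5 ACG (Thr): 11.7 per 1000.
Codon 6 GAA (Glu): 39.7 per 1000.
Lowest frequency is 3.5 at codon 4.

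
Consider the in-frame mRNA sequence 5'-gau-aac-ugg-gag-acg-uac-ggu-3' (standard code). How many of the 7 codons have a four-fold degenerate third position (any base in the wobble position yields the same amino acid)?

Codon 1 GAU (Asp): third position 2-fold.
Codon 2 AAC (Asn): third position 2-fold.
Codon 3 UGG (Trp): third position 1-fold.
Codon 4 GAG (Glu): third position 2-fold.
Codon 5 ACG (Thr): third position 4-fold.
Codon 6 UAC (Tyr): third position 2-fold.
Codon 7 GGU (Gly): third position 4-fold.
Four-fold degenerate third positions: 2.

2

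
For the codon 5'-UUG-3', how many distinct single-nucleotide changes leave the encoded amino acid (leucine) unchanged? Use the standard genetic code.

2

Position 1: CUG → 1 synonymous.
Position 2: none → 0 synonymous.
Position 3: UUA → 1 synonymous.
Total: 1 + 0 + 1 = 2.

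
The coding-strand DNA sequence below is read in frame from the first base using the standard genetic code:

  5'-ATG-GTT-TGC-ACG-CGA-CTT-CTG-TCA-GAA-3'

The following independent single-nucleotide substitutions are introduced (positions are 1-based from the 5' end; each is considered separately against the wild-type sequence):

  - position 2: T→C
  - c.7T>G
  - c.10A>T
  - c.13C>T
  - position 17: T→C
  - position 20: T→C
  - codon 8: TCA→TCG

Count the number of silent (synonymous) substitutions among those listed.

1

Codon 1: ATG (Met) → ACG (Thr) — missense.
Codon 3: TGC (Cys) → GGC (Gly) — missense.
Codon 4: ACG (Thr) → TCG (Ser) — missense.
Codon 5: CGA (Arg) → TGA (Stop) — nonsense.
Codon 6: CTT (Leu) → CCT (Pro) — missense.
Codon 7: CTG (Leu) → CCG (Pro) — missense.
Codon 8: TCA (Ser) → TCG (Ser) — synonymous.
Synonymous: 1 of 7.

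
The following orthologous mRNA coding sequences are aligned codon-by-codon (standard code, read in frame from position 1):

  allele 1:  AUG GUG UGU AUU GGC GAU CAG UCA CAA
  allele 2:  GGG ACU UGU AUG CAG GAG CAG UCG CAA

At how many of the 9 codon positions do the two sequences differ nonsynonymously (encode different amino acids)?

Codon 1: AUG Met / GGG Gly — nonsynonymous.
Codon 2: GUG Val / ACU Thr — nonsynonymous.
Codon 3: UGU Cys / UGU Cys — identical.
Codon 4: AUU Ile / AUG Met — nonsynonymous.
Codon 5: GGC Gly / CAG Gln — nonsynonymous.
Codon 6: GAU Asp / GAG Glu — nonsynonymous.
Codon 7: CAG Gln / CAG Gln — identical.
Codon 8: UCA Ser / UCG Ser — synonymous.
Codon 9: CAA Gln / CAA Gln — identical.
Nonsynonymous differences: 5.

5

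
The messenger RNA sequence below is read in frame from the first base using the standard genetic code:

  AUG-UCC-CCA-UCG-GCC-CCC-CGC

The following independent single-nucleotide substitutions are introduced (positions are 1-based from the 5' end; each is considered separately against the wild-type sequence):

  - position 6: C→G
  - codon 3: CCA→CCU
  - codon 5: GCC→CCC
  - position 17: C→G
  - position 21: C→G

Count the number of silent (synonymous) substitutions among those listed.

Codon 2: UCC (Ser) → UCG (Ser) — synonymous.
Codon 3: CCA (Pro) → CCU (Pro) — synonymous.
Codon 5: GCC (Ala) → CCC (Pro) — missense.
Codon 6: CCC (Pro) → CGC (Arg) — missense.
Codon 7: CGC (Arg) → CGG (Arg) — synonymous.
Synonymous: 3 of 5.

3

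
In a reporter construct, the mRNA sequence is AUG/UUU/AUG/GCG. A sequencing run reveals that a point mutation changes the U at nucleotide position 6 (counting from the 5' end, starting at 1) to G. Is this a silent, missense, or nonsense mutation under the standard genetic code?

Position 6 falls in codon 2: UUU → Phe.
After the substitution the codon is UUG → Leu.
Phe ≠ Leu, so this is a missense mutation.

missense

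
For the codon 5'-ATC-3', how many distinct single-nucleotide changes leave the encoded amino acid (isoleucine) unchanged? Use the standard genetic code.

2

Position 1: none → 0 synonymous.
Position 2: none → 0 synonymous.
Position 3: ATT, ATA → 2 synonymous.
Total: 0 + 0 + 2 = 2.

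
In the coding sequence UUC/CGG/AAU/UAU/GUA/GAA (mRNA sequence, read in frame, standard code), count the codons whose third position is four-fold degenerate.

2

Codon 1 UUC (Phe): third position 2-fold.
Codon 2 CGG (Arg): third position 4-fold.
Codon 3 AAU (Asn): third position 2-fold.
Codon 4 UAU (Tyr): third position 2-fold.
Codon 5 GUA (Val): third position 4-fold.
Codon 6 GAA (Glu): third position 2-fold.
Four-fold degenerate third positions: 2.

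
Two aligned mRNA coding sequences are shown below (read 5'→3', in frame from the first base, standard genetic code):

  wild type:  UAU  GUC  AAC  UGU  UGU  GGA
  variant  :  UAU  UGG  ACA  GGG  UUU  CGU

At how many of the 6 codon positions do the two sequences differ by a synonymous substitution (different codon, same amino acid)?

0

Codon 1: UAU Tyr / UAU Tyr — identical.
Codon 2: GUC Val / UGG Trp — nonsynonymous.
Codon 3: AAC Asn / ACA Thr — nonsynonymous.
Codon 4: UGU Cys / GGG Gly — nonsynonymous.
Codon 5: UGU Cys / UUU Phe — nonsynonymous.
Codon 6: GGA Gly / CGU Arg — nonsynonymous.
Synonymous differences: 0.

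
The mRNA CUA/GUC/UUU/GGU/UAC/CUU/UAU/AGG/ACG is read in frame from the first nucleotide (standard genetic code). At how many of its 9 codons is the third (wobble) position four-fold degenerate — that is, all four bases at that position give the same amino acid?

5

Codon 1 CUA (Leu): third position 4-fold.
Codon 2 GUC (Val): third position 4-fold.
Codon 3 UUU (Phe): third position 2-fold.
Codon 4 GGU (Gly): third position 4-fold.
Codon 5 UAC (Tyr): third position 2-fold.
Codon 6 CUU (Leu): third position 4-fold.
Codon 7 UAU (Tyr): third position 2-fold.
Codon 8 AGG (Arg): third position 2-fold.
Codon 9 ACG (Thr): third position 4-fold.
Four-fold degenerate third positions: 5.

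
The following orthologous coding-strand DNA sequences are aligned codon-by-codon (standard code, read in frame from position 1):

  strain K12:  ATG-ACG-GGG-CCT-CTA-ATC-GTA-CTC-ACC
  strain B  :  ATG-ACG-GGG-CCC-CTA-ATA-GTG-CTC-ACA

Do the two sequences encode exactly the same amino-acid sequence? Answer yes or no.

Codon 1: ATG Met / ATG Met — identical.
Codon 2: ACG Thr / ACG Thr — identical.
Codon 3: GGG Gly / GGG Gly — identical.
Codon 4: CCT Pro / CCC Pro — synonymous.
Codon 5: CTA Leu / CTA Leu — identical.
Codon 6: ATC Ile / ATA Ile — synonymous.
Codon 7: GTA Val / GTG Val — synonymous.
Codon 8: CTC Leu / CTC Leu — identical.
Codon 9: ACC Thr / ACA Thr — synonymous.
Nonsynonymous differences: 0 → same protein.

yes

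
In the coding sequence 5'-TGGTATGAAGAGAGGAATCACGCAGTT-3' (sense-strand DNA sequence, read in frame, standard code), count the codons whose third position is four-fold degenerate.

Codon 1 TGG (Trp): third position 1-fold.
Codon 2 TAT (Tyr): third position 2-fold.
Codon 3 GAA (Glu): third position 2-fold.
Codon 4 GAG (Glu): third position 2-fold.
Codon 5 AGG (Arg): third position 2-fold.
Codon 6 AAT (Asn): third position 2-fold.
Codon 7 CAC (His): third position 2-fold.
Codon 8 GCA (Ala): third position 4-fold.
Codon 9 GTT (Val): third position 4-fold.
Four-fold degenerate third positions: 2.

2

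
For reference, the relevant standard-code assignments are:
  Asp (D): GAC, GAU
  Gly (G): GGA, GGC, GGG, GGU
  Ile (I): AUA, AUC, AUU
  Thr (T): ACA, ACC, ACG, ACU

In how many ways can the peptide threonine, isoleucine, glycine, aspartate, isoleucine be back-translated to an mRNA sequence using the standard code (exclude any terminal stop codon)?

Thr: 4 codons.
Ile: 3 codons.
Gly: 4 codons.
Asp: 2 codons.
Ile: 3 codons.
4 × 3 × 4 × 2 × 3 = 288.

288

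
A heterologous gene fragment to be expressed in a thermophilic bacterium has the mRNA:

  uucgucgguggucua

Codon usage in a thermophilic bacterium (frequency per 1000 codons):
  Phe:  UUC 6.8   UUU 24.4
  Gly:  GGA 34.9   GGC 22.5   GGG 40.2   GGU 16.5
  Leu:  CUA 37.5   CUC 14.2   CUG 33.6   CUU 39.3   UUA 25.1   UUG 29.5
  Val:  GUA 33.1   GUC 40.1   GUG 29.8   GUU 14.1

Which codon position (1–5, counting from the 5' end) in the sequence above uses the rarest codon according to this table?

1

Codon 1 UUC (Phe): 6.8 per 1000.
Codon 2 GUC (Val): 40.1 per 1000.
Codon 3 GGU (Gly): 16.5 per 1000.
Codon 4 GGU (Gly): 16.5 per 1000.
Codon 5 CUA (Leu): 37.5 per 1000.
Lowest frequency is 6.8 at codon 1.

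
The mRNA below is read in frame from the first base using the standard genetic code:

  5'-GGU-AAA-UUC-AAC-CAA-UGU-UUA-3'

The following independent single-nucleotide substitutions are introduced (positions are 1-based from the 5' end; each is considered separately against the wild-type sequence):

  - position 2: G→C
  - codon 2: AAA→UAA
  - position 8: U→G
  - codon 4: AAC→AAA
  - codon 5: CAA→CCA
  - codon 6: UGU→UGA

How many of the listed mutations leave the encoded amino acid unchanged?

Codon 1: GGU (Gly) → GCU (Ala) — missense.
Codon 2: AAA (Lys) → UAA (Stop) — nonsense.
Codon 3: UUC (Phe) → UGC (Cys) — missense.
Codon 4: AAC (Asn) → AAA (Lys) — missense.
Codon 5: CAA (Gln) → CCA (Pro) — missense.
Codon 6: UGU (Cys) → UGA (Stop) — nonsense.
Synonymous: 0 of 6.

0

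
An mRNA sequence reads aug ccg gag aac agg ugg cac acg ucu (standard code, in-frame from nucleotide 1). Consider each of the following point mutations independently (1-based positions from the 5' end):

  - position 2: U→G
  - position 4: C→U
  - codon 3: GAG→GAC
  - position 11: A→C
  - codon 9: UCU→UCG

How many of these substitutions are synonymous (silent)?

1

Codon 1: AUG (Met) → AGG (Arg) — missense.
Codon 2: CCG (Pro) → UCG (Ser) — missense.
Codon 3: GAG (Glu) → GAC (Asp) — missense.
Codon 4: AAC (Asn) → ACC (Thr) — missense.
Codon 9: UCU (Ser) → UCG (Ser) — synonymous.
Synonymous: 1 of 5.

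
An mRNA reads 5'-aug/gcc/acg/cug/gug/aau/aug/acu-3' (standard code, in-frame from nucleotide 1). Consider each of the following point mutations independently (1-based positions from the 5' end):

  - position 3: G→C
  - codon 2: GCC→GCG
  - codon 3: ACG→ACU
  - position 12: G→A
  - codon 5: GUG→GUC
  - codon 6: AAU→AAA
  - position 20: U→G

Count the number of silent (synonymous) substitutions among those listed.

Codon 1: AUG (Met) → AUC (Ile) — missense.
Codon 2: GCC (Ala) → GCG (Ala) — synonymous.
Codon 3: ACG (Thr) → ACU (Thr) — synonymous.
Codon 4: CUG (Leu) → CUA (Leu) — synonymous.
Codon 5: GUG (Val) → GUC (Val) — synonymous.
Codon 6: AAU (Asn) → AAA (Lys) — missense.
Codon 7: AUG (Met) → AGG (Arg) — missense.
Synonymous: 4 of 7.

4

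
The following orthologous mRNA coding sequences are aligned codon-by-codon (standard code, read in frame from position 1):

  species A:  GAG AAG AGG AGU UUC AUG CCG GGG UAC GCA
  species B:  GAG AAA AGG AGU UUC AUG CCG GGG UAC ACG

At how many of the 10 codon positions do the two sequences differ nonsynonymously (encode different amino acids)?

Codon 1: GAG Glu / GAG Glu — identical.
Codon 2: AAG Lys / AAA Lys — synonymous.
Codon 3: AGG Arg / AGG Arg — identical.
Codon 4: AGU Ser / AGU Ser — identical.
Codon 5: UUC Phe / UUC Phe — identical.
Codon 6: AUG Met / AUG Met — identical.
Codon 7: CCG Pro / CCG Pro — identical.
Codon 8: GGG Gly / GGG Gly — identical.
Codon 9: UAC Tyr / UAC Tyr — identical.
Codon 10: GCA Ala / ACG Thr — nonsynonymous.
Nonsynonymous differences: 1.

1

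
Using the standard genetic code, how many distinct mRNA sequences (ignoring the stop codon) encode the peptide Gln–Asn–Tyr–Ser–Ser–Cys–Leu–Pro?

13824

Gln: 2 codons.
Asn: 2 codons.
Tyr: 2 codons.
Ser: 6 codons.
Ser: 6 codons.
Cys: 2 codons.
Leu: 6 codons.
Pro: 4 codons.
2 × 2 × 2 × 6 × 6 × 2 × 6 × 4 = 13824.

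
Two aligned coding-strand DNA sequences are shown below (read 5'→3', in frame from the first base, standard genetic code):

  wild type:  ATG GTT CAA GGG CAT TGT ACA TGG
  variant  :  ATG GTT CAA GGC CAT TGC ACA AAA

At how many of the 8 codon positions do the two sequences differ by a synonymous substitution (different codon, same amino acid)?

Codon 1: ATG Met / ATG Met — identical.
Codon 2: GTT Val / GTT Val — identical.
Codon 3: CAA Gln / CAA Gln — identical.
Codon 4: GGG Gly / GGC Gly — synonymous.
Codon 5: CAT His / CAT His — identical.
Codon 6: TGT Cys / TGC Cys — synonymous.
Codon 7: ACA Thr / ACA Thr — identical.
Codon 8: TGG Trp / AAA Lys — nonsynonymous.
Synonymous differences: 2.

2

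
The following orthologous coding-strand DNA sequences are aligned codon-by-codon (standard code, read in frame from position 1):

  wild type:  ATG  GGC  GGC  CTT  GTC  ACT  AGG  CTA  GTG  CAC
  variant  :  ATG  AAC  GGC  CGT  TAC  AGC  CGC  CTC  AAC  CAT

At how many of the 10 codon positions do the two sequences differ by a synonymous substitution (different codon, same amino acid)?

Codon 1: ATG Met / ATG Met — identical.
Codon 2: GGC Gly / AAC Asn — nonsynonymous.
Codon 3: GGC Gly / GGC Gly — identical.
Codon 4: CTT Leu / CGT Arg — nonsynonymous.
Codon 5: GTC Val / TAC Tyr — nonsynonymous.
Codon 6: ACT Thr / AGC Ser — nonsynonymous.
Codon 7: AGG Arg / CGC Arg — synonymous.
Codon 8: CTA Leu / CTC Leu — synonymous.
Codon 9: GTG Val / AAC Asn — nonsynonymous.
Codon 10: CAC His / CAT His — synonymous.
Synonymous differences: 3.

3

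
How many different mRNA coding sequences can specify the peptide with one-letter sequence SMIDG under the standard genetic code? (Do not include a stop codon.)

144

Ser: 6 codons.
Met: 1 codon.
Ile: 3 codons.
Asp: 2 codons.
Gly: 4 codons.
6 × 1 × 3 × 2 × 4 = 144.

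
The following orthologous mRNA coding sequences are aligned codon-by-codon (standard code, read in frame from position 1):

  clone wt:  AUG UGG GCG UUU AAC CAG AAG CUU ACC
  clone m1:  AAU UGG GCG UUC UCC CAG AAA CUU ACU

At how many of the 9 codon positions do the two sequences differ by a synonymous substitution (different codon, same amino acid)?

3

Codon 1: AUG Met / AAU Asn — nonsynonymous.
Codon 2: UGG Trp / UGG Trp — identical.
Codon 3: GCG Ala / GCG Ala — identical.
Codon 4: UUU Phe / UUC Phe — synonymous.
Codon 5: AAC Asn / UCC Ser — nonsynonymous.
Codon 6: CAG Gln / CAG Gln — identical.
Codon 7: AAG Lys / AAA Lys — synonymous.
Codon 8: CUU Leu / CUU Leu — identical.
Codon 9: ACC Thr / ACU Thr — synonymous.
Synonymous differences: 3.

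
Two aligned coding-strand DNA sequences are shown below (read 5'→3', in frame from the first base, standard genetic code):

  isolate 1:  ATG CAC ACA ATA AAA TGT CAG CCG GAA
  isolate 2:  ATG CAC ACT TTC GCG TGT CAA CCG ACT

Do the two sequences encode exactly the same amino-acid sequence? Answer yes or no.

no

Codon 1: ATG Met / ATG Met — identical.
Codon 2: CAC His / CAC His — identical.
Codon 3: ACA Thr / ACT Thr — synonymous.
Codon 4: ATA Ile / TTC Phe — nonsynonymous.
Codon 5: AAA Lys / GCG Ala — nonsynonymous.
Codon 6: TGT Cys / TGT Cys — identical.
Codon 7: CAG Gln / CAA Gln — synonymous.
Codon 8: CCG Pro / CCG Pro — identical.
Codon 9: GAA Glu / ACT Thr — nonsynonymous.
Nonsynonymous differences: 3 → different protein.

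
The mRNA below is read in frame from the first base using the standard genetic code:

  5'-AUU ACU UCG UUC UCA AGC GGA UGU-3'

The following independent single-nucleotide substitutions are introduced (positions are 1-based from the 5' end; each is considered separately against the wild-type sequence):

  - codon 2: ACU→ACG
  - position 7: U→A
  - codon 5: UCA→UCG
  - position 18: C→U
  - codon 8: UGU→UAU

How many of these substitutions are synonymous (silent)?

Codon 2: ACU (Thr) → ACG (Thr) — synonymous.
Codon 3: UCG (Ser) → ACG (Thr) — missense.
Codon 5: UCA (Ser) → UCG (Ser) — synonymous.
Codon 6: AGC (Ser) → AGU (Ser) — synonymous.
Codon 8: UGU (Cys) → UAU (Tyr) — missense.
Synonymous: 3 of 5.

3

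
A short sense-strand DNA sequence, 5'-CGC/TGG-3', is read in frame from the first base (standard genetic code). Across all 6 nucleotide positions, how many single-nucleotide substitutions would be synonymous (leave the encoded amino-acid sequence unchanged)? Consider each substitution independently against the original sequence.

Codon 1 (CGC, Arg): 3 synonymous substitutions.
Codon 2 (TGG, Trp): 0 synonymous substitutions.
Total: 3 + 0 = 3.

3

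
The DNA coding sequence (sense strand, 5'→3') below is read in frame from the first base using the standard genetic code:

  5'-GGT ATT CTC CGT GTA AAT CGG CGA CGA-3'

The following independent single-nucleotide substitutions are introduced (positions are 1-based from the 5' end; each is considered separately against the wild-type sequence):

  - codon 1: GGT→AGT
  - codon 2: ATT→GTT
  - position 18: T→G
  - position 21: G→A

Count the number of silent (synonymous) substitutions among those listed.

Codon 1: GGT (Gly) → AGT (Ser) — missense.
Codon 2: ATT (Ile) → GTT (Val) — missense.
Codon 6: AAT (Asn) → AAG (Lys) — missense.
Codon 7: CGG (Arg) → CGA (Arg) — synonymous.
Synonymous: 1 of 4.

1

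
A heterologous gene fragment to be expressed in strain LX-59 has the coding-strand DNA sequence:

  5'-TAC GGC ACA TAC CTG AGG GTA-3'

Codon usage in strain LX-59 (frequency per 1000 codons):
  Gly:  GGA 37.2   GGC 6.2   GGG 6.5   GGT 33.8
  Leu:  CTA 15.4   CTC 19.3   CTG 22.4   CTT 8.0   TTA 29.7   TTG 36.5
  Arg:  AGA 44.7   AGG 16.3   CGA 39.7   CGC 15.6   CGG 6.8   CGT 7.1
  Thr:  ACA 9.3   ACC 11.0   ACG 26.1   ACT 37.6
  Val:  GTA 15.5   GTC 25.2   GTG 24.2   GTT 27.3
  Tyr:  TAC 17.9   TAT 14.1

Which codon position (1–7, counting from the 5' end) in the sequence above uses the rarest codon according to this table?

2

Codon 1 TAC (Tyr): 17.9 per 1000.
Codon 2 GGC (Gly): 6.2 per 1000.
Codon 3 ACA (Thr): 9.3 per 1000.
Codon 4 TAC (Tyr): 17.9 per 1000.
Codon 5 CTG (Leu): 22.4 per 1000.
Codon 6 AGG (Arg): 16.3 per 1000.
Codon 7 GTA (Val): 15.5 per 1000.
Lowest frequency is 6.2 at codon 2.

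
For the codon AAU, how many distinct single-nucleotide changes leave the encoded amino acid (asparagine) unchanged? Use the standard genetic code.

1

Position 1: none → 0 synonymous.
Position 2: none → 0 synonymous.
Position 3: AAC → 1 synonymous.
Total: 0 + 0 + 1 = 1.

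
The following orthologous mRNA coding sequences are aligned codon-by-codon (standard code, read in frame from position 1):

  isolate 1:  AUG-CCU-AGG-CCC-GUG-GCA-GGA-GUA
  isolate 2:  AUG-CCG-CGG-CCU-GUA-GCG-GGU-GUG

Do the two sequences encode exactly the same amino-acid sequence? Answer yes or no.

Codon 1: AUG Met / AUG Met — identical.
Codon 2: CCU Pro / CCG Pro — synonymous.
Codon 3: AGG Arg / CGG Arg — synonymous.
Codon 4: CCC Pro / CCU Pro — synonymous.
Codon 5: GUG Val / GUA Val — synonymous.
Codon 6: GCA Ala / GCG Ala — synonymous.
Codon 7: GGA Gly / GGU Gly — synonymous.
Codon 8: GUA Val / GUG Val — synonymous.
Nonsynonymous differences: 0 → same protein.

yes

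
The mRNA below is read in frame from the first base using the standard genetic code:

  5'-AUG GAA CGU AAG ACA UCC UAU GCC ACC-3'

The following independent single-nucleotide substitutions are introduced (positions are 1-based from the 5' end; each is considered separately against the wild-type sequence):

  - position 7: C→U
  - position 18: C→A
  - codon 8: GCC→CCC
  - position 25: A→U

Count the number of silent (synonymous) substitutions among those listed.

1

Codon 3: CGU (Arg) → UGU (Cys) — missense.
Codon 6: UCC (Ser) → UCA (Ser) — synonymous.
Codon 8: GCC (Ala) → CCC (Pro) — missense.
Codon 9: ACC (Thr) → UCC (Ser) — missense.
Synonymous: 1 of 4.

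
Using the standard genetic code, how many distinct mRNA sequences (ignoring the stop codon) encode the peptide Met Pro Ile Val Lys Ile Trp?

Met: 1 codon.
Pro: 4 codons.
Ile: 3 codons.
Val: 4 codons.
Lys: 2 codons.
Ile: 3 codons.
Trp: 1 codon.
1 × 4 × 3 × 4 × 2 × 3 × 1 = 288.

288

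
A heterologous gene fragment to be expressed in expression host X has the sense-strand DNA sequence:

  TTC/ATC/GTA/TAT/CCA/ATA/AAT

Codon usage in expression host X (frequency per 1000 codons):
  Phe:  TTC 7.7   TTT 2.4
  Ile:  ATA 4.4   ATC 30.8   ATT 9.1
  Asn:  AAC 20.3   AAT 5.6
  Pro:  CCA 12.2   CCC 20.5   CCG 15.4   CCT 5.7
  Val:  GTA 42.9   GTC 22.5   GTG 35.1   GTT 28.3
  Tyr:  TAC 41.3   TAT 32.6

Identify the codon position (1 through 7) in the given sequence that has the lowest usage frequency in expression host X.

6

Codon 1 TTC (Phe): 7.7 per 1000.
Codon 2 ATC (Ile): 30.8 per 1000.
Codon 3 GTA (Val): 42.9 per 1000.
Codon 4 TAT (Tyr): 32.6 per 1000.
Codon 5 CCA (Pro): 12.2 per 1000.
Codon 6 ATA (Ile): 4.4 per 1000.
Codon 7 AAT (Asn): 5.6 per 1000.
Lowest frequency is 4.4 at codon 6.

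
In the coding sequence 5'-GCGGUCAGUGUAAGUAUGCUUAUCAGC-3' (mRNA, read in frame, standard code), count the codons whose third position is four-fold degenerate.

Codon 1 GCG (Ala): third position 4-fold.
Codon 2 GUC (Val): third position 4-fold.
Codon 3 AGU (Ser): third position 2-fold.
Codon 4 GUA (Val): third position 4-fold.
Codon 5 AGU (Ser): third position 2-fold.
Codon 6 AUG (Met): third position 1-fold.
Codon 7 CUU (Leu): third position 4-fold.
Codon 8 AUC (Ile): third position 3-fold.
Codon 9 AGC (Ser): third position 2-fold.
Four-fold degenerate third positions: 4.

4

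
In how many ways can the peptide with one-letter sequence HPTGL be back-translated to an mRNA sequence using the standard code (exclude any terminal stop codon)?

768

His: 2 codons.
Pro: 4 codons.
Thr: 4 codons.
Gly: 4 codons.
Leu: 6 codons.
2 × 4 × 4 × 4 × 6 = 768.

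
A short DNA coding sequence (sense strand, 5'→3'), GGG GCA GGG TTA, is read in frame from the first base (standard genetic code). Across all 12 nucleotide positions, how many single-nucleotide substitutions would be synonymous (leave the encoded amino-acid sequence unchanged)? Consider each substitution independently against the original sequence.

Codon 1 (GGG, Gly): 3 synonymous substitutions.
Codon 2 (GCA, Ala): 3 synonymous substitutions.
Codon 3 (GGG, Gly): 3 synonymous substitutions.
Codon 4 (TTA, Leu): 2 synonymous substitutions.
Total: 3 + 3 + 3 + 2 = 11.

11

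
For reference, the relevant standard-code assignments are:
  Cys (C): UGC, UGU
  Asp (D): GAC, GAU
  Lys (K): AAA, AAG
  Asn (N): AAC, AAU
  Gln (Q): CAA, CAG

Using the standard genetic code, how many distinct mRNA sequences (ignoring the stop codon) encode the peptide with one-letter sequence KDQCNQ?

64

Lys: 2 codons.
Asp: 2 codons.
Gln: 2 codons.
Cys: 2 codons.
Asn: 2 codons.
Gln: 2 codons.
2 × 2 × 2 × 2 × 2 × 2 = 64.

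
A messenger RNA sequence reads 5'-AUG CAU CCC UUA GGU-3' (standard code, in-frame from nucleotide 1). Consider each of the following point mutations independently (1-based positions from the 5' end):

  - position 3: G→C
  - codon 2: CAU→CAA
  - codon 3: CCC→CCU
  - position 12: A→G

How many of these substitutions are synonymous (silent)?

2

Codon 1: AUG (Met) → AUC (Ile) — missense.
Codon 2: CAU (His) → CAA (Gln) — missense.
Codon 3: CCC (Pro) → CCU (Pro) — synonymous.
Codon 4: UUA (Leu) → UUG (Leu) — synonymous.
Synonymous: 2 of 4.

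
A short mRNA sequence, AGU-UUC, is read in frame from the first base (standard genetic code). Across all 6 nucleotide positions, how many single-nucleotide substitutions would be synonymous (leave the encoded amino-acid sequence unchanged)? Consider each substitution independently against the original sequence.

2

Codon 1 (AGU, Ser): 1 synonymous substitution.
Codon 2 (UUC, Phe): 1 synonymous substitution.
Total: 1 + 1 = 2.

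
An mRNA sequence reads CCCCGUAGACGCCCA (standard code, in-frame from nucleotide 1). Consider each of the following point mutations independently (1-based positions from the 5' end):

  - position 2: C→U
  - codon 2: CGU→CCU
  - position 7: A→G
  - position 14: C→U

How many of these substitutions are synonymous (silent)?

0

Codon 1: CCC (Pro) → CUC (Leu) — missense.
Codon 2: CGU (Arg) → CCU (Pro) — missense.
Codon 3: AGA (Arg) → GGA (Gly) — missense.
Codon 5: CCA (Pro) → CUA (Leu) — missense.
Synonymous: 0 of 4.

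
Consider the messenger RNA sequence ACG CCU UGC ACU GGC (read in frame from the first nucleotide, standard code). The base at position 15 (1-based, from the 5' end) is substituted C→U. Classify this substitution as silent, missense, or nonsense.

Position 15 falls in codon 5: GGC → Gly.
After the substitution the codon is GGU → Gly.
Both encode Gly, so the change is synonymous.

silent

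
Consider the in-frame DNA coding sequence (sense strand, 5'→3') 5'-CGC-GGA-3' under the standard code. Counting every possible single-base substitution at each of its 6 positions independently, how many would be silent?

Codon 1 (CGC, Arg): 3 synonymous substitutions.
Codon 2 (GGA, Gly): 3 synonymous substitutions.
Total: 3 + 3 = 6.

6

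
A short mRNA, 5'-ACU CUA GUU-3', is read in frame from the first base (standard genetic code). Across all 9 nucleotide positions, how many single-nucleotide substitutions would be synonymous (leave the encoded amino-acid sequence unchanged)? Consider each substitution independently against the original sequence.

Codon 1 (ACU, Thr): 3 synonymous substitutions.
Codon 2 (CUA, Leu): 4 synonymous substitutions.
Codon 3 (GUU, Val): 3 synonymous substitutions.
Total: 3 + 4 + 3 = 10.

10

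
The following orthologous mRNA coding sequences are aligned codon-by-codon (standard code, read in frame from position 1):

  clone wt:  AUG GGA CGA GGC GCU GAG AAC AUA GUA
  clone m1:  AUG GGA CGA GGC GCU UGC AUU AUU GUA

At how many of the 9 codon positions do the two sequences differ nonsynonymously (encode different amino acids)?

2

Codon 1: AUG Met / AUG Met — identical.
Codon 2: GGA Gly / GGA Gly — identical.
Codon 3: CGA Arg / CGA Arg — identical.
Codon 4: GGC Gly / GGC Gly — identical.
Codon 5: GCU Ala / GCU Ala — identical.
Codon 6: GAG Glu / UGC Cys — nonsynonymous.
Codon 7: AAC Asn / AUU Ile — nonsynonymous.
Codon 8: AUA Ile / AUU Ile — synonymous.
Codon 9: GUA Val / GUA Val — identical.
Nonsynonymous differences: 2.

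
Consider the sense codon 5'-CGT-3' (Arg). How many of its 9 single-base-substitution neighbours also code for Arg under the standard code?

3

Position 1: none → 0 synonymous.
Position 2: none → 0 synonymous.
Position 3: CGC, CGA, CGG → 3 synonymous.
Total: 0 + 0 + 3 = 3.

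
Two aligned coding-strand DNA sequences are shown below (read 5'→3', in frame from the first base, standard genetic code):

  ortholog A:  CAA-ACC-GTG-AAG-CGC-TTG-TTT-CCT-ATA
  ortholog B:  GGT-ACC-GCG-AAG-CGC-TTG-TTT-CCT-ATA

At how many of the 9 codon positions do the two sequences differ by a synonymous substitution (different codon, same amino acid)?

0

Codon 1: CAA Gln / GGT Gly — nonsynonymous.
Codon 2: ACC Thr / ACC Thr — identical.
Codon 3: GTG Val / GCG Ala — nonsynonymous.
Codon 4: AAG Lys / AAG Lys — identical.
Codon 5: CGC Arg / CGC Arg — identical.
Codon 6: TTG Leu / TTG Leu — identical.
Codon 7: TTT Phe / TTT Phe — identical.
Codon 8: CCT Pro / CCT Pro — identical.
Codon 9: ATA Ile / ATA Ile — identical.
Synonymous differences: 0.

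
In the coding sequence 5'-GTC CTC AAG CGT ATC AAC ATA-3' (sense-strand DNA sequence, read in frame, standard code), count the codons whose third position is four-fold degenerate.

Codon 1 GTC (Val): third position 4-fold.
Codon 2 CTC (Leu): third position 4-fold.
Codon 3 AAG (Lys): third position 2-fold.
Codon 4 CGT (Arg): third position 4-fold.
Codon 5 ATC (Ile): third position 3-fold.
Codon 6 AAC (Asn): third position 2-fold.
Codon 7 ATA (Ile): third position 3-fold.
Four-fold degenerate third positions: 3.

3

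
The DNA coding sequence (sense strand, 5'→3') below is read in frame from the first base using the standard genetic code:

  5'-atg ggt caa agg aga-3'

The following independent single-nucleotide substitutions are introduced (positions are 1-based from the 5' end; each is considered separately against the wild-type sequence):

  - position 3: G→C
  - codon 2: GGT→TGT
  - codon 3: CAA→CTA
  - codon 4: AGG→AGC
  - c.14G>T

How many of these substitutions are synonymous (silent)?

0

Codon 1: ATG (Met) → ATC (Ile) — missense.
Codon 2: GGT (Gly) → TGT (Cys) — missense.
Codon 3: CAA (Gln) → CTA (Leu) — missense.
Codon 4: AGG (Arg) → AGC (Ser) — missense.
Codon 5: AGA (Arg) → ATA (Ile) — missense.
Synonymous: 0 of 5.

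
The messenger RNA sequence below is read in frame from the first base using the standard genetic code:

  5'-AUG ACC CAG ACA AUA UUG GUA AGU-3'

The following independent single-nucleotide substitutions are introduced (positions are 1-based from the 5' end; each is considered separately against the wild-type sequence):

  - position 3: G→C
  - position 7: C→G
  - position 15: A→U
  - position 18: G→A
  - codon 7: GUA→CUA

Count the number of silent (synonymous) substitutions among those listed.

2

Codon 1: AUG (Met) → AUC (Ile) — missense.
Codon 3: CAG (Gln) → GAG (Glu) — missense.
Codon 5: AUA (Ile) → AUU (Ile) — synonymous.
Codon 6: UUG (Leu) → UUA (Leu) — synonymous.
Codon 7: GUA (Val) → CUA (Leu) — missense.
Synonymous: 2 of 5.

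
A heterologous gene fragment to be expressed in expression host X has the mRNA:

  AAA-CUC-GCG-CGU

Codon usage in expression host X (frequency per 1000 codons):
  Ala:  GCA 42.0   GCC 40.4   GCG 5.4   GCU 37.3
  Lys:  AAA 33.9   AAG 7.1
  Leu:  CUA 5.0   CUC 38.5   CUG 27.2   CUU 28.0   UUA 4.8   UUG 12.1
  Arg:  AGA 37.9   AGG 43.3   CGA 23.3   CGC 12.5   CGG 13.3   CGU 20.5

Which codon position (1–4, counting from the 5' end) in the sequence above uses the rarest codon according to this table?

3

Codon 1 AAA (Lys): 33.9 per 1000.
Codon 2 CUC (Leu): 38.5 per 1000.
Codon 3 GCG (Ala): 5.4 per 1000.
Codon 4 CGU (Arg): 20.5 per 1000.
Lowest frequency is 5.4 at codon 3.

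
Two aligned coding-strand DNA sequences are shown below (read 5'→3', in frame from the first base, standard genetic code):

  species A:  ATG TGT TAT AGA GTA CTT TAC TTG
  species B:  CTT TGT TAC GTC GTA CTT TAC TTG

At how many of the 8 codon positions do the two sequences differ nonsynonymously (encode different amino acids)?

Codon 1: ATG Met / CTT Leu — nonsynonymous.
Codon 2: TGT Cys / TGT Cys — identical.
Codon 3: TAT Tyr / TAC Tyr — synonymous.
Codon 4: AGA Arg / GTC Val — nonsynonymous.
Codon 5: GTA Val / GTA Val — identical.
Codon 6: CTT Leu / CTT Leu — identical.
Codon 7: TAC Tyr / TAC Tyr — identical.
Codon 8: TTG Leu / TTG Leu — identical.
Nonsynonymous differences: 2.

2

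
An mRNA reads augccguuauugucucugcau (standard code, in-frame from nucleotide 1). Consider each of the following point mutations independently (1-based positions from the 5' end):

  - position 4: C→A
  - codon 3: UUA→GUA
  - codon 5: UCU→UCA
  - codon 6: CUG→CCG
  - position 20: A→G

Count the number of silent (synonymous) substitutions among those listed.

Codon 2: CCG (Pro) → ACG (Thr) — missense.
Codon 3: UUA (Leu) → GUA (Val) — missense.
Codon 5: UCU (Ser) → UCA (Ser) — synonymous.
Codon 6: CUG (Leu) → CCG (Pro) — missense.
Codon 7: CAU (His) → CGU (Arg) — missense.
Synonymous: 1 of 5.

1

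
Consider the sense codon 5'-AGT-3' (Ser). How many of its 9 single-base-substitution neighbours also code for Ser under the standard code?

Position 1: none → 0 synonymous.
Position 2: none → 0 synonymous.
Position 3: AGC → 1 synonymous.
Total: 0 + 0 + 1 = 1.

1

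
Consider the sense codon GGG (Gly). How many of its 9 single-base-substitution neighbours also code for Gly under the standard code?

3

Position 1: none → 0 synonymous.
Position 2: none → 0 synonymous.
Position 3: GGT, GGC, GGA → 3 synonymous.
Total: 0 + 0 + 3 = 3.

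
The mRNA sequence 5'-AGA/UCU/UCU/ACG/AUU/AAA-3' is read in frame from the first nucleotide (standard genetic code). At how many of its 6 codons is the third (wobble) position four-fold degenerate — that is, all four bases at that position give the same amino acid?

3

Codon 1 AGA (Arg): third position 2-fold.
Codon 2 UCU (Ser): third position 4-fold.
Codon 3 UCU (Ser): third position 4-fold.
Codon 4 ACG (Thr): third position 4-fold.
Codon 5 AUU (Ile): third position 3-fold.
Codon 6 AAA (Lys): third position 2-fold.
Four-fold degenerate third positions: 3.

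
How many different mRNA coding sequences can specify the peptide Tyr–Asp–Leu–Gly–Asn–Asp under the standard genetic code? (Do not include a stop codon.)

384

Tyr: 2 codons.
Asp: 2 codons.
Leu: 6 codons.
Gly: 4 codons.
Asn: 2 codons.
Asp: 2 codons.
2 × 2 × 6 × 4 × 2 × 2 = 384.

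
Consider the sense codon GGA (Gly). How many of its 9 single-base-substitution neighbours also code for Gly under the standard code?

Position 1: none → 0 synonymous.
Position 2: none → 0 synonymous.
Position 3: GGU, GGC, GGG → 3 synonymous.
Total: 0 + 0 + 3 = 3.

3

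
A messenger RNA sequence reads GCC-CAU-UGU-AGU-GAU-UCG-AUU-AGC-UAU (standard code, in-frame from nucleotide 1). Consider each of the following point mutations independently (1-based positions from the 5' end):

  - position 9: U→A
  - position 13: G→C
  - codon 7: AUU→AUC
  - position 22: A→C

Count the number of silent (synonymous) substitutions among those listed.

Codon 3: UGU (Cys) → UGA (Stop) — nonsense.
Codon 5: GAU (Asp) → CAU (His) — missense.
Codon 7: AUU (Ile) → AUC (Ile) — synonymous.
Codon 8: AGC (Ser) → CGC (Arg) — missense.
Synonymous: 1 of 4.

1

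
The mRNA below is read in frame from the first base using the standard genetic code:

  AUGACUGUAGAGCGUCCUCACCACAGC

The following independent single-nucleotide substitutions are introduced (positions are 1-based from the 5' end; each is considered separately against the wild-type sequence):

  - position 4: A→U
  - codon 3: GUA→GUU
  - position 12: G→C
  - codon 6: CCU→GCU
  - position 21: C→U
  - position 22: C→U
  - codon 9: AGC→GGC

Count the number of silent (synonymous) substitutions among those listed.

Codon 2: ACU (Thr) → UCU (Ser) — missense.
Codon 3: GUA (Val) → GUU (Val) — synonymous.
Codon 4: GAG (Glu) → GAC (Asp) — missense.
Codon 6: CCU (Pro) → GCU (Ala) — missense.
Codon 7: CAC (His) → CAU (His) — synonymous.
Codon 8: CAC (His) → UAC (Tyr) — missense.
Codon 9: AGC (Ser) → GGC (Gly) — missense.
Synonymous: 2 of 7.

2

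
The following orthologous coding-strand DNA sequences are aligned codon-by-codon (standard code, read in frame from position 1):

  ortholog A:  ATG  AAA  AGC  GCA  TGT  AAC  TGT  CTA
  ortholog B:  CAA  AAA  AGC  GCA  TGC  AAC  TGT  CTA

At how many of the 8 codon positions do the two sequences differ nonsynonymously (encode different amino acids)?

Codon 1: ATG Met / CAA Gln — nonsynonymous.
Codon 2: AAA Lys / AAA Lys — identical.
Codon 3: AGC Ser / AGC Ser — identical.
Codon 4: GCA Ala / GCA Ala — identical.
Codon 5: TGT Cys / TGC Cys — synonymous.
Codon 6: AAC Asn / AAC Asn — identical.
Codon 7: TGT Cys / TGT Cys — identical.
Codon 8: CTA Leu / CTA Leu — identical.
Nonsynonymous differences: 1.

1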